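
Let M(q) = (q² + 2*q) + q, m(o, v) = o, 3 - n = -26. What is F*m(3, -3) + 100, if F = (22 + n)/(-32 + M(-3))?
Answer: 3047/32 ≈ 95.219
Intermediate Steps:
n = 29 (n = 3 - 1*(-26) = 3 + 26 = 29)
M(q) = q² + 3*q
F = -51/32 (F = (22 + 29)/(-32 - 3*(3 - 3)) = 51/(-32 - 3*0) = 51/(-32 + 0) = 51/(-32) = 51*(-1/32) = -51/32 ≈ -1.5938)
F*m(3, -3) + 100 = -51/32*3 + 100 = -153/32 + 100 = 3047/32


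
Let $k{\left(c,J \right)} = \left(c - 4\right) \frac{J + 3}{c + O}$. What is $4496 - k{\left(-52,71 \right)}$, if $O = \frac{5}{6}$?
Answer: $\frac{1355408}{307} \approx 4415.0$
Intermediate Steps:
$O = \frac{5}{6}$ ($O = 5 \cdot \frac{1}{6} = \frac{5}{6} \approx 0.83333$)
$k{\left(c,J \right)} = \frac{\left(-4 + c\right) \left(3 + J\right)}{\frac{5}{6} + c}$ ($k{\left(c,J \right)} = \left(c - 4\right) \frac{J + 3}{c + \frac{5}{6}} = \left(-4 + c\right) \frac{3 + J}{\frac{5}{6} + c} = \frac{\left(-4 + c\right) \left(3 + J\right)}{\frac{5}{6} + c}$)
$4496 - k{\left(-52,71 \right)} = 4496 - \frac{6 \left(-12 - 284 + 3 \left(-52\right) + 71 \left(-52\right)\right)}{5 + 6 \left(-52\right)} = 4496 - \frac{6 \left(-12 - 284 - 156 - 3692\right)}{5 - 312} = 4496 - 6 \frac{1}{-307} \left(-4144\right) = 4496 - 6 \left(- \frac{1}{307}\right) \left(-4144\right) = 4496 - \frac{24864}{307} = \frac{1355408}{307}$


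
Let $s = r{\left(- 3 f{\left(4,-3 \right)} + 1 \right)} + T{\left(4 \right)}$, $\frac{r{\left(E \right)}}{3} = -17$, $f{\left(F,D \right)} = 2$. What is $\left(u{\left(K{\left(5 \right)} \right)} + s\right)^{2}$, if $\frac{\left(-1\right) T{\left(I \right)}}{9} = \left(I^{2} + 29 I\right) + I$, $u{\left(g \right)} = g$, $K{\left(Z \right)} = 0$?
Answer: $1625625$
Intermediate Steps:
$T{\left(I \right)} = - 270 I - 9 I^{2}$ ($T{\left(I \right)} = - 9 \left(\left(I^{2} + 29 I\right) + I\right) = - 9 \left(I^{2} + 30 I\right) = - 270 I - 9 I^{2}$)
$r{\left(E \right)} = -51$ ($r{\left(E \right)} = 3 \left(-17\right) = -51$)
$s = -1275$ ($s = -51 - 36 \left(30 + 4\right) = -51 - 36 \cdot 34 = -51 - 1224 = -1275$)
$\left(u{\left(K{\left(5 \right)} \right)} + s\right)^{2} = \left(0 - 1275\right)^{2} = \left(-1275\right)^{2} = 1625625$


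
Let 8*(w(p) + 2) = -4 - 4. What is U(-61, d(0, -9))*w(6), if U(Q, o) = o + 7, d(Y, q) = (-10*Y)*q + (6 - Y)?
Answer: -39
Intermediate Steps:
d(Y, q) = 6 - Y - 10*Y*q (d(Y, q) = -10*Y*q + (6 - Y) = 6 - Y - 10*Y*q)
U(Q, o) = 7 + o
w(p) = -3 (w(p) = -2 + (-4 - 4)/8 = -2 + (⅛)*(-8) = -2 - 1 = -3)
U(-61, d(0, -9))*w(6) = (7 + (6 - 1*0 - 10*0*(-9)))*(-3) = (7 + (6 + 0 + 0))*(-3) = (7 + 6)*(-3) = 13*(-3) = -39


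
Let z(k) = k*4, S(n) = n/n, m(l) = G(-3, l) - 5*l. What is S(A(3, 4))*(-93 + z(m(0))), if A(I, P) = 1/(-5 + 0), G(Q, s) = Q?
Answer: -105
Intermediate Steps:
A(I, P) = -1/5 (A(I, P) = 1/(-5) = -1/5)
m(l) = -3 - 5*l
S(n) = 1
z(k) = 4*k
S(A(3, 4))*(-93 + z(m(0))) = 1*(-93 + 4*(-3 - 5*0)) = 1*(-93 + 4*(-3 + 0)) = 1*(-93 + 4*(-3)) = 1*(-93 - 12) = 1*(-105) = -105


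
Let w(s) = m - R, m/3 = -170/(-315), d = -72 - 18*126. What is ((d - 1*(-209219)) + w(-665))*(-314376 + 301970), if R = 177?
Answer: -53851667056/21 ≈ -2.5644e+9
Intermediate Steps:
d = -2340 (d = -72 - 2268 = -2340)
m = 34/21 (m = 3*(-170/(-315)) = 3*(-170*(-1/315)) = 3*(34/63) = 34/21 ≈ 1.6190)
w(s) = -3683/21 (w(s) = 34/21 - 1*177 = 34/21 - 177 = -3683/21)
((d - 1*(-209219)) + w(-665))*(-314376 + 301970) = ((-2340 - 1*(-209219)) - 3683/21)*(-314376 + 301970) = ((-2340 + 209219) - 3683/21)*(-12406) = (206879 - 3683/21)*(-12406) = (4340776/21)*(-12406) = -53851667056/21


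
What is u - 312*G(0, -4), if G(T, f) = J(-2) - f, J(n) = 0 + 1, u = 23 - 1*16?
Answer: -1553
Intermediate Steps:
u = 7 (u = 23 - 16 = 7)
J(n) = 1
G(T, f) = 1 - f
u - 312*G(0, -4) = 7 - 312*(1 - 1*(-4)) = 7 - 312*(1 + 4) = 7 - 312*5 = 7 - 1560 = -1553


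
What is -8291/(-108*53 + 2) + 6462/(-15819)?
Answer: 31393255/30172106 ≈ 1.0405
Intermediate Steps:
-8291/(-108*53 + 2) + 6462/(-15819) = -8291/(-5724 + 2) + 6462*(-1/15819) = -8291/(-5722) - 2154/5273 = -8291*(-1/5722) - 2154/5273 = 8291/5722 - 2154/5273 = 31393255/30172106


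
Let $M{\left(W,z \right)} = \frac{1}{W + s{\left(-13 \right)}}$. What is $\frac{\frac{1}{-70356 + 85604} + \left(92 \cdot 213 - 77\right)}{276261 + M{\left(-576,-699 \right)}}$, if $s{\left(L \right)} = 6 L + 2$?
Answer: $\frac{48512991219}{686625715852} \approx 0.070654$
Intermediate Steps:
$s{\left(L \right)} = 2 + 6 L$
$M{\left(W,z \right)} = \frac{1}{-76 + W}$ ($M{\left(W,z \right)} = \frac{1}{W + \left(2 + 6 \left(-13\right)\right)} = \frac{1}{W + \left(2 - 78\right)} = \frac{1}{W - 76} = \frac{1}{-76 + W}$)
$\frac{\frac{1}{-70356 + 85604} + \left(92 \cdot 213 - 77\right)}{276261 + M{\left(-576,-699 \right)}} = \frac{\frac{1}{-70356 + 85604} + \left(92 \cdot 213 - 77\right)}{276261 + \frac{1}{-76 - 576}} = \frac{\frac{1}{15248} + \left(19596 - 77\right)}{276261 + \frac{1}{-652}} = \frac{\frac{1}{15248} + 19519}{276261 - \frac{1}{652}} = \frac{297625713}{15248 \cdot \frac{180122171}{652}} = \frac{297625713}{15248} \cdot \frac{652}{180122171} = \frac{48512991219}{686625715852}$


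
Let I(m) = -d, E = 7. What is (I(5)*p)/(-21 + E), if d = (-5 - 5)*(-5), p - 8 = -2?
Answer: 150/7 ≈ 21.429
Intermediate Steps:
p = 6 (p = 8 - 2 = 6)
d = 50 (d = -10*(-5) = 50)
I(m) = -50 (I(m) = -1*50 = -50)
(I(5)*p)/(-21 + E) = (-50*6)/(-21 + 7) = -300/(-14) = -300*(-1/14) = 150/7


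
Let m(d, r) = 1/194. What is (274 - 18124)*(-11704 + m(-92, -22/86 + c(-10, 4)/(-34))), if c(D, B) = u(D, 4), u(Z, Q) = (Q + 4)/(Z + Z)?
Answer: 20264881875/97 ≈ 2.0892e+8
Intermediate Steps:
u(Z, Q) = (4 + Q)/(2*Z) (u(Z, Q) = (4 + Q)/((2*Z)) = (4 + Q)*(1/(2*Z)) = (4 + Q)/(2*Z))
c(D, B) = 4/D (c(D, B) = (4 + 4)/(2*D) = (½)*8/D = 4/D)
m(d, r) = 1/194
(274 - 18124)*(-11704 + m(-92, -22/86 + c(-10, 4)/(-34))) = (274 - 18124)*(-11704 + 1/194) = -17850*(-2270575/194) = 20264881875/97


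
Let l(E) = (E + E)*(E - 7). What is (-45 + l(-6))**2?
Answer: 12321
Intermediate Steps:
l(E) = 2*E*(-7 + E) (l(E) = (2*E)*(-7 + E) = 2*E*(-7 + E))
(-45 + l(-6))**2 = (-45 + 2*(-6)*(-7 - 6))**2 = (-45 + 2*(-6)*(-13))**2 = (-45 + 156)**2 = 111**2 = 12321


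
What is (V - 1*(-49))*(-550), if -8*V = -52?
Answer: -30525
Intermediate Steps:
V = 13/2 (V = -⅛*(-52) = 13/2 ≈ 6.5000)
(V - 1*(-49))*(-550) = (13/2 - 1*(-49))*(-550) = (13/2 + 49)*(-550) = (111/2)*(-550) = -30525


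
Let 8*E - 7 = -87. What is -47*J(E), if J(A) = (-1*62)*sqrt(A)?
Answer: 2914*I*sqrt(10) ≈ 9214.9*I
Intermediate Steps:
E = -10 (E = 7/8 + (1/8)*(-87) = 7/8 - 87/8 = -10)
J(A) = -62*sqrt(A)
-47*J(E) = -(-2914)*sqrt(-10) = -(-2914)*I*sqrt(10) = 2914*I*sqrt(10)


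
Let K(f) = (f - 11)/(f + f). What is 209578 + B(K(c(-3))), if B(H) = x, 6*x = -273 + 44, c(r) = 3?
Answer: 1257239/6 ≈ 2.0954e+5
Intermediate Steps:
x = -229/6 (x = (-273 + 44)/6 = (⅙)*(-229) = -229/6 ≈ -38.167)
K(f) = (-11 + f)/(2*f) (K(f) = (-11 + f)/((2*f)) = (-11 + f)*(1/(2*f)) = (-11 + f)/(2*f))
B(H) = -229/6
209578 + B(K(c(-3))) = 209578 - 229/6 = 1257239/6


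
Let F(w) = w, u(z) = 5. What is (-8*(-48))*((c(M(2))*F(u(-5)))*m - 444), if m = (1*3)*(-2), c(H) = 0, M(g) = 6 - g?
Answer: -170496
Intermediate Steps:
m = -6 (m = 3*(-2) = -6)
(-8*(-48))*((c(M(2))*F(u(-5)))*m - 444) = (-8*(-48))*((0*5)*(-6) - 444) = 384*(0*(-6) - 444) = 384*(0 - 444) = 384*(-444) = -170496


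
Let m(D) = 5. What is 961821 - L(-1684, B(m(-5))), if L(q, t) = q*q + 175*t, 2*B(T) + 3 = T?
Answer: -1874210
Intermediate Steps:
B(T) = -3/2 + T/2
L(q, t) = q² + 175*t
961821 - L(-1684, B(m(-5))) = 961821 - ((-1684)² + 175*(-3/2 + (½)*5)) = 961821 - (2835856 + 175*(-3/2 + 5/2)) = 961821 - (2835856 + 175*1) = 961821 - (2835856 + 175) = 961821 - 1*2836031 = 961821 - 2836031 = -1874210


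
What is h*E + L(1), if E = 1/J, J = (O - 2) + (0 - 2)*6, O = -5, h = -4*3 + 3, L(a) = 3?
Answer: 66/19 ≈ 3.4737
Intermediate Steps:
h = -9 (h = -12 + 3 = -9)
J = -19 (J = (-5 - 2) + (0 - 2)*6 = -7 - 2*6 = -7 - 12 = -19)
E = -1/19 (E = 1/(-19) = -1/19 ≈ -0.052632)
h*E + L(1) = -9*(-1/19) + 3 = 9/19 + 3 = 66/19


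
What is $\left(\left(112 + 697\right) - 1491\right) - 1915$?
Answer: $-2597$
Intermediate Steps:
$\left(\left(112 + 697\right) - 1491\right) - 1915 = \left(809 - 1491\right) - 1915 = -682 - 1915 = -2597$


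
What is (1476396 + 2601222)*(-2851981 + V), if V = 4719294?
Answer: 7614189100434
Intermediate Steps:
(1476396 + 2601222)*(-2851981 + V) = (1476396 + 2601222)*(-2851981 + 4719294) = 4077618*1867313 = 7614189100434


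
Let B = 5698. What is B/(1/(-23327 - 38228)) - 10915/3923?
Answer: -1375954560885/3923 ≈ -3.5074e+8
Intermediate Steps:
B/(1/(-23327 - 38228)) - 10915/3923 = 5698/(1/(-23327 - 38228)) - 10915/3923 = 5698/(1/(-61555)) - 10915*1/3923 = 5698/(-1/61555) - 10915/3923 = 5698*(-61555) - 10915/3923 = -350740390 - 10915/3923 = -1375954560885/3923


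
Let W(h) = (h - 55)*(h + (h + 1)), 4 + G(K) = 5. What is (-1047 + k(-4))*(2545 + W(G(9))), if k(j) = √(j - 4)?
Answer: -2495001 + 4766*I*√2 ≈ -2.495e+6 + 6740.1*I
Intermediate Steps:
k(j) = √(-4 + j)
G(K) = 1 (G(K) = -4 + 5 = 1)
W(h) = (1 + 2*h)*(-55 + h) (W(h) = (-55 + h)*(h + (1 + h)) = (-55 + h)*(1 + 2*h) = (1 + 2*h)*(-55 + h))
(-1047 + k(-4))*(2545 + W(G(9))) = (-1047 + √(-4 - 4))*(2545 + (-55 - 109*1 + 2*1²)) = (-1047 + √(-8))*(2545 + (-55 - 109 + 2*1)) = (-1047 + 2*I*√2)*(2545 + (-55 - 109 + 2)) = (-1047 + 2*I*√2)*(2545 - 162) = (-1047 + 2*I*√2)*2383 = -2495001 + 4766*I*√2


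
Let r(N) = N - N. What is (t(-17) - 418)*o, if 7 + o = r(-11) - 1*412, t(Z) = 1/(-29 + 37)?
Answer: 1400717/8 ≈ 1.7509e+5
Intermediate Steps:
t(Z) = 1/8
r(N) = 0
o = -419 (o = -7 + (0 - 1*412) = -7 + (0 - 412) = -7 - 412 = -419)
(t(-17) - 418)*o = (1/8 - 418)*(-419) = -3343/8*(-419) = 1400717/8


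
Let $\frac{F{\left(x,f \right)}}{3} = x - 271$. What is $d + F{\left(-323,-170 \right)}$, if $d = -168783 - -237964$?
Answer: $67399$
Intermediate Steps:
$F{\left(x,f \right)} = -813 + 3 x$ ($F{\left(x,f \right)} = 3 \left(x - 271\right) = 3 \left(-271 + x\right) = -813 + 3 x$)
$d = 69181$ ($d = -168783 + 237964 = 69181$)
$d + F{\left(-323,-170 \right)} = 69181 + \left(-813 + 3 \left(-323\right)\right) = 69181 - 1782 = 67399$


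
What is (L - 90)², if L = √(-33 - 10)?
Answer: (90 - I*√43)² ≈ 8057.0 - 1180.3*I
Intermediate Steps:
L = I*√43 (L = √(-43) = I*√43 ≈ 6.5574*I)
(L - 90)² = (I*√43 - 90)² = (-90 + I*√43)²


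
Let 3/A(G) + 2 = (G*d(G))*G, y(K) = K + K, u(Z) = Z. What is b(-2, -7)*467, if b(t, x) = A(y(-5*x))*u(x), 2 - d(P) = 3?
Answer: 3269/1634 ≈ 2.0006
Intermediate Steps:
d(P) = -1 (d(P) = 2 - 1*3 = 2 - 3 = -1)
y(K) = 2*K
A(G) = 3/(-2 - G²) (A(G) = 3/(-2 + (G*(-1))*G) = 3/(-2 + (-G)*G) = 3/(-2 - G²))
b(t, x) = 3*x/(-2 - 100*x²) (b(t, x) = (3/(-2 - (2*(-5*x))²))*x = (3/(-2 - (-10*x)²))*x = (3/(-2 - 100*x²))*x = 3*x/(-2 - 100*x²))
b(-2, -7)*467 = ((3/2)*(-7)/(-1 - 50*(-7)²))*467 = ((3/2)*(-7)/(-1 - 50*49))*467 = ((3/2)*(-7)/(-1 - 2450))*467 = ((3/2)*(-7)/(-2451))*467 = ((3/2)*(-7)*(-1/2451))*467 = (7/1634)*467 = 3269/1634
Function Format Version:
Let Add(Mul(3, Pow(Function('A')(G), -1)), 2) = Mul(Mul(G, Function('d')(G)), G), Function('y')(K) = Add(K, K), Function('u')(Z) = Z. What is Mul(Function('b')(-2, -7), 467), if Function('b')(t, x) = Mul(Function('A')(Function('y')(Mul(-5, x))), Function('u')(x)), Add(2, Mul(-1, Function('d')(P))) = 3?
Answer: Rational(3269, 1634) ≈ 2.0006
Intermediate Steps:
Function('d')(P) = -1 (Function('d')(P) = Add(2, Mul(-1, 3)) = Add(2, -3) = -1)
Function('y')(K) = Mul(2, K)
Function('A')(G) = Mul(3, Pow(Add(-2, Mul(-1, Pow(G, 2))), -1)) (Function('A')(G) = Mul(3, Pow(Add(-2, Mul(Mul(G, -1), G)), -1)) = Mul(3, Pow(Add(-2, Mul(Mul(-1, G), G)), -1)) = Mul(3, Pow(Add(-2, Mul(-1, Pow(G, 2))), -1)))
Function('b')(t, x) = Mul(3, x, Pow(Add(-2, Mul(-100, Pow(x, 2))), -1)) (Function('b')(t, x) = Mul(Mul(3, Pow(Add(-2, Mul(-1, Pow(Mul(2, Mul(-5, x)), 2))), -1)), x) = Mul(Mul(3, Pow(Add(-2, Mul(-1, Pow(Mul(-10, x), 2))), -1)), x) = Mul(Mul(3, Pow(Add(-2, Mul(-1, Mul(100, Pow(x, 2)))), -1)), x) = Mul(Mul(3, Pow(Add(-2, Mul(-100, Pow(x, 2))), -1)), x) = Mul(3, x, Pow(Add(-2, Mul(-100, Pow(x, 2))), -1)))
Mul(Function('b')(-2, -7), 467) = Mul(Mul(Rational(3, 2), -7, Pow(Add(-1, Mul(-50, Pow(-7, 2))), -1)), 467) = Mul(Mul(Rational(3, 2), -7, Pow(Add(-1, Mul(-50, 49)), -1)), 467) = Mul(Mul(Rational(3, 2), -7, Pow(Add(-1, -2450), -1)), 467) = Mul(Mul(Rational(3, 2), -7, Pow(-2451, -1)), 467) = Mul(Mul(Rational(3, 2), -7, Rational(-1, 2451)), 467) = Mul(Rational(7, 1634), 467) = Rational(3269, 1634)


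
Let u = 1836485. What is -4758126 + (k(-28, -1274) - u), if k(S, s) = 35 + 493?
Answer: -6594083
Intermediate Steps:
k(S, s) = 528
-4758126 + (k(-28, -1274) - u) = -4758126 + (528 - 1*1836485) = -4758126 + (528 - 1836485) = -4758126 - 1835957 = -6594083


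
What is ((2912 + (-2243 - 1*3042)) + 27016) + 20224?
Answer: 44867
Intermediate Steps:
((2912 + (-2243 - 1*3042)) + 27016) + 20224 = ((2912 + (-2243 - 3042)) + 27016) + 20224 = ((2912 - 5285) + 27016) + 20224 = (-2373 + 27016) + 20224 = 24643 + 20224 = 44867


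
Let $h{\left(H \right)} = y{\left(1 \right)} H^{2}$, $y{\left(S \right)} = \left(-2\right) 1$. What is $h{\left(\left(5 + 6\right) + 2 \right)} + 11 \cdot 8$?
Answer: $-250$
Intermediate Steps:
$y{\left(S \right)} = -2$
$h{\left(H \right)} = - 2 H^{2}$
$h{\left(\left(5 + 6\right) + 2 \right)} + 11 \cdot 8 = - 2 \left(\left(5 + 6\right) + 2\right)^{2} + 11 \cdot 8 = - 2 \left(11 + 2\right)^{2} + 88 = - 2 \cdot 13^{2} + 88 = \left(-2\right) 169 + 88 = -338 + 88 = -250$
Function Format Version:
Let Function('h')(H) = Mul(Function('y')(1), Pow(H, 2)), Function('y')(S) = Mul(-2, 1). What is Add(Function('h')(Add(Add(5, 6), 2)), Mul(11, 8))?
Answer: -250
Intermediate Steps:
Function('y')(S) = -2
Function('h')(H) = Mul(-2, Pow(H, 2))
Add(Function('h')(Add(Add(5, 6), 2)), Mul(11, 8)) = Add(Mul(-2, Pow(Add(Add(5, 6), 2), 2)), Mul(11, 8)) = Add(Mul(-2, Pow(Add(11, 2), 2)), 88) = Add(Mul(-2, Pow(13, 2)), 88) = Add(Mul(-2, 169), 88) = Add(-338, 88) = -250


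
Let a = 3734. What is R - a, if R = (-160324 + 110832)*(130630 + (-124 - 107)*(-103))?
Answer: -7642706850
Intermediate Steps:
R = -7642703116 (R = -49492*(130630 - 231*(-103)) = -49492*(130630 + 23793) = -49492*154423 = -7642703116)
R - a = -7642703116 - 1*3734 = -7642703116 - 3734 = -7642706850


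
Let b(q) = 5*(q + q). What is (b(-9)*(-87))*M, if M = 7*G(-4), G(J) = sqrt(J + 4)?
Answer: 0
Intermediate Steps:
G(J) = sqrt(4 + J)
b(q) = 10*q (b(q) = 5*(2*q) = 10*q)
M = 0 (M = 7*sqrt(4 - 4) = 7*sqrt(0) = 7*0 = 0)
(b(-9)*(-87))*M = ((10*(-9))*(-87))*0 = -90*(-87)*0 = 7830*0 = 0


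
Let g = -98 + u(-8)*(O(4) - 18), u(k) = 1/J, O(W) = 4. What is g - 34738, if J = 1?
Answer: -34850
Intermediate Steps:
u(k) = 1 (u(k) = 1/1 = 1)
g = -112 (g = -98 + 1*(4 - 18) = -98 + 1*(-14) = -98 - 14 = -112)
g - 34738 = -112 - 34738 = -34850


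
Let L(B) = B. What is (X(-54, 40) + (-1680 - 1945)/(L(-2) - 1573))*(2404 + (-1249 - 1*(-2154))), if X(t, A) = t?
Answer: -3592471/21 ≈ -1.7107e+5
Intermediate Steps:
(X(-54, 40) + (-1680 - 1945)/(L(-2) - 1573))*(2404 + (-1249 - 1*(-2154))) = (-54 + (-1680 - 1945)/(-2 - 1573))*(2404 + (-1249 - 1*(-2154))) = (-54 - 3625/(-1575))*(2404 + (-1249 + 2154)) = (-54 - 3625*(-1/1575))*(2404 + 905) = (-54 + 145/63)*3309 = -3257/63*3309 = -3592471/21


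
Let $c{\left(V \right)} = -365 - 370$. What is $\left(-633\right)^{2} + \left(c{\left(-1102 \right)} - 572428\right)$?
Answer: $-172474$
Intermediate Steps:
$c{\left(V \right)} = -735$ ($c{\left(V \right)} = -365 - 370 = -735$)
$\left(-633\right)^{2} + \left(c{\left(-1102 \right)} - 572428\right) = \left(-633\right)^{2} - 573163 = 400689 - 573163 = -172474$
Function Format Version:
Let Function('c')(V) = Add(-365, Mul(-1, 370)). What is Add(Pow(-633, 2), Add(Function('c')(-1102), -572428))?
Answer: -172474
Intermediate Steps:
Function('c')(V) = -735 (Function('c')(V) = Add(-365, -370) = -735)
Add(Pow(-633, 2), Add(Function('c')(-1102), -572428)) = Add(Pow(-633, 2), Add(-735, -572428)) = Add(400689, -573163) = -172474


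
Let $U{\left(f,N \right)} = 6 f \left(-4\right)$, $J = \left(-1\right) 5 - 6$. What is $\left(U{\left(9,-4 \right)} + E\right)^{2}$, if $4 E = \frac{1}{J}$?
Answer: $\frac{90345025}{1936} \approx 46666.0$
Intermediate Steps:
$J = -11$ ($J = -5 - 6 = -11$)
$U{\left(f,N \right)} = - 24 f$
$E = - \frac{1}{44}$ ($E = \frac{1}{4 \left(-11\right)} = \frac{1}{4} \left(- \frac{1}{11}\right) = - \frac{1}{44} \approx -0.022727$)
$\left(U{\left(9,-4 \right)} + E\right)^{2} = \left(\left(-24\right) 9 - \frac{1}{44}\right)^{2} = \left(-216 - \frac{1}{44}\right)^{2} = \left(- \frac{9505}{44}\right)^{2} = \frac{90345025}{1936}$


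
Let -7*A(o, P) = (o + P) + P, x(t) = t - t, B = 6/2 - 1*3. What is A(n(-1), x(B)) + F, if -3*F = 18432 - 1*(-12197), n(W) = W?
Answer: -214400/21 ≈ -10210.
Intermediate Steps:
B = 0 (B = 6*(½) - 3 = 3 - 3 = 0)
x(t) = 0
A(o, P) = -2*P/7 - o/7 (A(o, P) = -((o + P) + P)/7 = -((P + o) + P)/7 = -(o + 2*P)/7 = -2*P/7 - o/7)
F = -30629/3 (F = -(18432 - 1*(-12197))/3 = -(18432 + 12197)/3 = -⅓*30629 = -30629/3 ≈ -10210.)
A(n(-1), x(B)) + F = (-2/7*0 - ⅐*(-1)) - 30629/3 = (0 + ⅐) - 30629/3 = ⅐ - 30629/3 = -214400/21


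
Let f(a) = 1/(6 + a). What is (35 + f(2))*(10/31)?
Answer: 1405/124 ≈ 11.331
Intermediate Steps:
(35 + f(2))*(10/31) = (35 + 1/(6 + 2))*(10/31) = (35 + 1/8)*(10*(1/31)) = (35 + 1/8)*(10/31) = (281/8)*(10/31) = 1405/124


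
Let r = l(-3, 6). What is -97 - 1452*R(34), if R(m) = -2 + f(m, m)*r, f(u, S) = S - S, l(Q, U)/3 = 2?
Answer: 2807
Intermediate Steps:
l(Q, U) = 6 (l(Q, U) = 3*2 = 6)
f(u, S) = 0
r = 6
R(m) = -2 (R(m) = -2 + 0*6 = -2 + 0 = -2)
-97 - 1452*R(34) = -97 - 1452*(-2) = -97 + 2904 = 2807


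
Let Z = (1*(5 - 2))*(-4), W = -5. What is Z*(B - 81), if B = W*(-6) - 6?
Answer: 684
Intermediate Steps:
Z = -12 (Z = (1*3)*(-4) = 3*(-4) = -12)
B = 24 (B = -5*(-6) - 6 = 30 - 6 = 24)
Z*(B - 81) = -12*(24 - 81) = -12*(-57) = 684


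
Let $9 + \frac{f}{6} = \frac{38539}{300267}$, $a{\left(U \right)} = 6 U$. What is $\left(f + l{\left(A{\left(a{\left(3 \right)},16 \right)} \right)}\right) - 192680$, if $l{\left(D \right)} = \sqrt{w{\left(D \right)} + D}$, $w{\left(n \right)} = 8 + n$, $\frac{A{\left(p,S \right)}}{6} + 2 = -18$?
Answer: $- \frac{19290476248}{100089} + 2 i \sqrt{58} \approx -1.9273 \cdot 10^{5} + 15.232 i$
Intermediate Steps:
$A{\left(p,S \right)} = -120$ ($A{\left(p,S \right)} = -12 + 6 \left(-18\right) = -12 - 108 = -120$)
$f = - \frac{5327728}{100089}$ ($f = -54 + 6 \cdot \frac{38539}{300267} = -54 + \frac{77078}{100089} = - \frac{5327728}{100089} \approx -53.23$)
$l{\left(D \right)} = \sqrt{8 + 2 D}$ ($l{\left(D \right)} = \sqrt{\left(8 + D\right) + D} = \sqrt{8 + 2 D}$)
$\left(f + l{\left(A{\left(a{\left(3 \right)},16 \right)} \right)}\right) - 192680 = \left(- \frac{5327728}{100089} + \sqrt{8 + 2 \left(-120\right)}\right) - 192680 = \left(- \frac{5327728}{100089} + \sqrt{8 - 240}\right) - 192680 = \left(- \frac{5327728}{100089} + \sqrt{-232}\right) - 192680 = \left(- \frac{5327728}{100089} + 2 i \sqrt{58}\right) - 192680 = - \frac{19290476248}{100089} + 2 i \sqrt{58}$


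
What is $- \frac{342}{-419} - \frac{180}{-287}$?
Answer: $\frac{173574}{120253} \approx 1.4434$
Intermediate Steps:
$- \frac{342}{-419} - \frac{180}{-287} = \left(-342\right) \left(- \frac{1}{419}\right) - - \frac{180}{287} = \frac{342}{419} + \frac{180}{287} = \frac{173574}{120253}$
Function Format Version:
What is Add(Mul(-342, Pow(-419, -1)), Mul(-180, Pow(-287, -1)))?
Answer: Rational(173574, 120253) ≈ 1.4434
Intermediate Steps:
Add(Mul(-342, Pow(-419, -1)), Mul(-180, Pow(-287, -1))) = Add(Mul(-342, Rational(-1, 419)), Mul(-180, Rational(-1, 287))) = Add(Rational(342, 419), Rational(180, 287)) = Rational(173574, 120253)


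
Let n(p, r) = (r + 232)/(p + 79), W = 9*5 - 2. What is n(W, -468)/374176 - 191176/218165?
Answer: -2181783736503/2489779264720 ≈ -0.87630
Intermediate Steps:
W = 43 (W = 45 - 2 = 43)
n(p, r) = (232 + r)/(79 + p)
n(W, -468)/374176 - 191176/218165 = ((232 - 468)/(79 + 43))/374176 - 191176/218165 = (-236/122)*(1/374176) - 191176*1/218165 = ((1/122)*(-236))*(1/374176) - 191176/218165 = -118/61*1/374176 - 191176/218165 = -59/11412368 - 191176/218165 = -2181783736503/2489779264720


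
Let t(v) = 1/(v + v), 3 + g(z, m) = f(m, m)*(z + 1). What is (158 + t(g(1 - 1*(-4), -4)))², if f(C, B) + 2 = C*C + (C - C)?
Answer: 655206409/26244 ≈ 24966.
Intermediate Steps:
f(C, B) = -2 + C² (f(C, B) = -2 + (C*C + (C - C)) = -2 + (C² + 0) = -2 + C²)
g(z, m) = -3 + (1 + z)*(-2 + m²) (g(z, m) = -3 + (-2 + m²)*(z + 1) = -3 + (-2 + m²)*(1 + z) = -3 + (1 + z)*(-2 + m²))
t(v) = 1/(2*v)
(158 + t(g(1 - 1*(-4), -4)))² = (158 + 1/(2*(-5 + (-4)² + (1 - 1*(-4))*(-2 + (-4)²))))² = (158 + 1/(2*(-5 + 16 + (1 + 4)*(-2 + 16))))² = (158 + 1/(2*(-5 + 16 + 5*14)))² = (158 + 1/(2*(-5 + 16 + 70)))² = (158 + (½)/81)² = (158 + (½)*(1/81))² = (158 + 1/162)² = (25597/162)² = 655206409/26244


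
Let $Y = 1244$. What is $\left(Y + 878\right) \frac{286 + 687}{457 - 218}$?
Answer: $\frac{2064706}{239} \approx 8638.9$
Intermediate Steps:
$\left(Y + 878\right) \frac{286 + 687}{457 - 218} = \left(1244 + 878\right) \frac{286 + 687}{457 - 218} = 2122 \cdot \frac{973}{239} = \frac{2064706}{239}$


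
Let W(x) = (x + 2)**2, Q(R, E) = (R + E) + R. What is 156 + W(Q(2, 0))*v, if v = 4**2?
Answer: 732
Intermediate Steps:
Q(R, E) = E + 2*R (Q(R, E) = (E + R) + R = E + 2*R)
W(x) = (2 + x)**2
v = 16
156 + W(Q(2, 0))*v = 156 + (2 + (0 + 2*2))**2*16 = 156 + (2 + (0 + 4))**2*16 = 156 + (2 + 4)**2*16 = 156 + 6**2*16 = 156 + 36*16 = 156 + 576 = 732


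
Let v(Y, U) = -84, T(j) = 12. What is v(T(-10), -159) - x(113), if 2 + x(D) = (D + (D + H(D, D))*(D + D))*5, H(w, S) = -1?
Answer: -127207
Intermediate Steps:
x(D) = -2 + 5*D + 10*D*(-1 + D) (x(D) = -2 + (D + (D - 1)*(D + D))*5 = -2 + (D + (-1 + D)*(2*D))*5 = -2 + (D + 2*D*(-1 + D))*5 = -2 + (5*D + 10*D*(-1 + D)) = -2 + 5*D + 10*D*(-1 + D))
v(T(-10), -159) - x(113) = -84 - (-2 - 5*113 + 10*113²) = -84 - (-2 - 565 + 10*12769) = -84 - (-2 - 565 + 127690) = -84 - 1*127123 = -84 - 127123 = -127207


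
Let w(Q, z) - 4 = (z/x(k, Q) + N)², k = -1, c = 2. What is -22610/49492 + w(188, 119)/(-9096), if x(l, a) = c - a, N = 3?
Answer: -1782854945605/3893600177568 ≈ -0.45789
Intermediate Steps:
x(l, a) = 2 - a
w(Q, z) = 4 + (3 + z/(2 - Q))² (w(Q, z) = 4 + (z/(2 - Q) + 3)² = 4 + (3 + z/(2 - Q))²)
-22610/49492 + w(188, 119)/(-9096) = -22610/49492 + (4 + (6 + 119 - 3*188)²/(-2 + 188)²)/(-9096) = -22610*1/49492 + (4 + (6 + 119 - 564)²/186²)*(-1/9096) = -11305/24746 + (4 + (1/34596)*(-439)²)*(-1/9096) = -11305/24746 + (4 + (1/34596)*192721)*(-1/9096) = -11305/24746 + (4 + 192721/34596)*(-1/9096) = -11305/24746 + (331105/34596)*(-1/9096) = -11305/24746 - 331105/314685216 = -1782854945605/3893600177568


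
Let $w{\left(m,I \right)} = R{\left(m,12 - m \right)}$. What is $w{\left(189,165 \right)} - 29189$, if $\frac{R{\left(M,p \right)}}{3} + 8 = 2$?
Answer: $-29207$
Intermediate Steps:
$R{\left(M,p \right)} = -18$ ($R{\left(M,p \right)} = -24 + 3 \cdot 2 = -24 + 6 = -18$)
$w{\left(m,I \right)} = -18$
$w{\left(189,165 \right)} - 29189 = -18 - 29189 = -29207$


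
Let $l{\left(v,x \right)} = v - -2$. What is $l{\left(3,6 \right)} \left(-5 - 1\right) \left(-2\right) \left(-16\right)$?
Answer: $-960$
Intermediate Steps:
$l{\left(v,x \right)} = 2 + v$ ($l{\left(v,x \right)} = v + 2 = 2 + v$)
$l{\left(3,6 \right)} \left(-5 - 1\right) \left(-2\right) \left(-16\right) = \left(2 + 3\right) \left(-5 - 1\right) \left(-2\right) \left(-16\right) = 5 \left(\left(-6\right) \left(-2\right)\right) \left(-16\right) = 5 \cdot 12 \left(-16\right) = 60 \left(-16\right) = -960$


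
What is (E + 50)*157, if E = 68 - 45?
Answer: 11461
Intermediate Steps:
E = 23
(E + 50)*157 = (23 + 50)*157 = 73*157 = 11461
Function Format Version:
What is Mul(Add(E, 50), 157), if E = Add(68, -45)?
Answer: 11461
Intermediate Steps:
E = 23
Mul(Add(E, 50), 157) = Mul(Add(23, 50), 157) = Mul(73, 157) = 11461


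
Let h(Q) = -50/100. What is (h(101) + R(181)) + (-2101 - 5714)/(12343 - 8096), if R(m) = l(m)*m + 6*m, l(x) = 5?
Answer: 16891677/8494 ≈ 1988.7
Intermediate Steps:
R(m) = 11*m (R(m) = 5*m + 6*m = 11*m)
h(Q) = -½ (h(Q) = -50*1/100 = -½)
(h(101) + R(181)) + (-2101 - 5714)/(12343 - 8096) = (-½ + 11*181) + (-2101 - 5714)/(12343 - 8096) = (-½ + 1991) - 7815/4247 = 3981/2 - 7815*1/4247 = 3981/2 - 7815/4247 = 16891677/8494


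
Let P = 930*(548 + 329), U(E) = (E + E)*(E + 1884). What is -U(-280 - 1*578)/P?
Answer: 293436/135935 ≈ 2.1586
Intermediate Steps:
U(E) = 2*E*(1884 + E) (U(E) = (2*E)*(1884 + E) = 2*E*(1884 + E))
P = 815610 (P = 930*877 = 815610)
-U(-280 - 1*578)/P = -2*(-280 - 1*578)*(1884 + (-280 - 1*578))/815610 = -2*(-280 - 578)*(1884 + (-280 - 578))/815610 = -2*(-858)*(1884 - 858)/815610 = -2*(-858)*1026/815610 = -(-1760616)/815610 = -1*(-293436/135935) = 293436/135935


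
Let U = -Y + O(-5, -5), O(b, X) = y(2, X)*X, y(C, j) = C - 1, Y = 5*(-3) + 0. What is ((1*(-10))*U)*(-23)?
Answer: 2300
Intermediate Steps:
Y = -15 (Y = -15 + 0 = -15)
y(C, j) = -1 + C
O(b, X) = X (O(b, X) = (-1 + 2)*X = 1*X = X)
U = 10 (U = -1*(-15) - 5 = 15 - 5 = 10)
((1*(-10))*U)*(-23) = ((1*(-10))*10)*(-23) = -10*10*(-23) = -100*(-23) = 2300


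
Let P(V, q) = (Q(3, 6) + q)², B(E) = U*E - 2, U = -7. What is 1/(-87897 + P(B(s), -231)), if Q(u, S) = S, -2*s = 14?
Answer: -1/37272 ≈ -2.6830e-5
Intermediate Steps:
s = -7 (s = -½*14 = -7)
B(E) = -2 - 7*E (B(E) = -7*E - 2 = -2 - 7*E)
P(V, q) = (6 + q)²
1/(-87897 + P(B(s), -231)) = 1/(-87897 + (6 - 231)²) = 1/(-87897 + (-225)²) = 1/(-87897 + 50625) = 1/(-37272) = -1/37272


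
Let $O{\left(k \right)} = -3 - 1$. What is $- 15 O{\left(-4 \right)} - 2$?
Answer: $58$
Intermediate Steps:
$O{\left(k \right)} = -4$ ($O{\left(k \right)} = -3 - 1 = -4$)
$- 15 O{\left(-4 \right)} - 2 = \left(-15\right) \left(-4\right) - 2 = 60 - 2 = 58$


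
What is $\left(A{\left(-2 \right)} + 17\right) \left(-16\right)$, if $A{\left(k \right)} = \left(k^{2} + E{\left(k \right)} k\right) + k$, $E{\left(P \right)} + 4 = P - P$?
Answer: $-432$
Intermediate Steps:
$E{\left(P \right)} = -4$ ($E{\left(P \right)} = -4 + \left(P - P\right) = -4 + 0 = -4$)
$A{\left(k \right)} = k^{2} - 3 k$ ($A{\left(k \right)} = \left(k^{2} - 4 k\right) + k = k^{2} - 3 k$)
$\left(A{\left(-2 \right)} + 17\right) \left(-16\right) = \left(- 2 \left(-3 - 2\right) + 17\right) \left(-16\right) = \left(\left(-2\right) \left(-5\right) + 17\right) \left(-16\right) = \left(10 + 17\right) \left(-16\right) = 27 \left(-16\right) = -432$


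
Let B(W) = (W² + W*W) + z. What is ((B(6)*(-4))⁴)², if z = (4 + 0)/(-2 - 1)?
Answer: 267403334175880281849856/6561 ≈ 4.0757e+19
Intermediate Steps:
z = -4/3 (z = 4/(-3) = 4*(-⅓) = -4/3 ≈ -1.3333)
B(W) = -4/3 + 2*W² (B(W) = (W² + W*W) - 4/3 = (W² + W²) - 4/3 = 2*W² - 4/3 = -4/3 + 2*W²)
((B(6)*(-4))⁴)² = (((-4/3 + 2*6²)*(-4))⁴)² = (((-4/3 + 2*36)*(-4))⁴)² = (((-4/3 + 72)*(-4))⁴)² = (((212/3)*(-4))⁴)² = ((-848/3)⁴)² = (517110562816/81)² = 267403334175880281849856/6561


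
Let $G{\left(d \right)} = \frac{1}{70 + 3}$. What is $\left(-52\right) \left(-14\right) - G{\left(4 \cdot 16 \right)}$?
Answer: $\frac{53143}{73} \approx 727.99$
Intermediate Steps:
$G{\left(d \right)} = \frac{1}{73}$
$\left(-52\right) \left(-14\right) - G{\left(4 \cdot 16 \right)} = \left(-52\right) \left(-14\right) - \frac{1}{73} = 728 - \frac{1}{73} = \frac{53143}{73}$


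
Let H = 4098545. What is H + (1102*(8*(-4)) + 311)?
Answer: 4063592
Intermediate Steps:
H + (1102*(8*(-4)) + 311) = 4098545 + (1102*(8*(-4)) + 311) = 4098545 + (1102*(-32) + 311) = 4098545 + (-35264 + 311) = 4098545 - 34953 = 4063592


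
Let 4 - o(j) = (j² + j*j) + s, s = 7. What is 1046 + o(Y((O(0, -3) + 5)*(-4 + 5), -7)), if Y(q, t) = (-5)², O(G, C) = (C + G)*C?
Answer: -207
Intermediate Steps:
O(G, C) = C*(C + G)
Y(q, t) = 25
o(j) = -3 - 2*j² (o(j) = 4 - ((j² + j*j) + 7) = 4 - ((j² + j²) + 7) = 4 - (2*j² + 7) = 4 - (7 + 2*j²) = 4 + (-7 - 2*j²) = -3 - 2*j²)
1046 + o(Y((O(0, -3) + 5)*(-4 + 5), -7)) = 1046 + (-3 - 2*25²) = 1046 + (-3 - 2*625) = 1046 + (-3 - 1250) = 1046 - 1253 = -207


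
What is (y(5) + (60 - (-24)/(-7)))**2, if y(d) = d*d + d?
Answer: 367236/49 ≈ 7494.6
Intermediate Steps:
y(d) = d + d**2 (y(d) = d**2 + d = d + d**2)
(y(5) + (60 - (-24)/(-7)))**2 = (5*(1 + 5) + (60 - (-24)/(-7)))**2 = (5*6 + (60 - (-24)*(-1)/7))**2 = (30 + (60 - 1*24/7))**2 = (30 + (60 - 24/7))**2 = (30 + 396/7)**2 = (606/7)**2 = 367236/49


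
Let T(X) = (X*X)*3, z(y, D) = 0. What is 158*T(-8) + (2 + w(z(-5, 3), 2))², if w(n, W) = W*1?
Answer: 30352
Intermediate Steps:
w(n, W) = W
T(X) = 3*X² (T(X) = X²*3 = 3*X²)
158*T(-8) + (2 + w(z(-5, 3), 2))² = 158*(3*(-8)²) + (2 + 2)² = 158*(3*64) + 4² = 158*192 + 16 = 30336 + 16 = 30352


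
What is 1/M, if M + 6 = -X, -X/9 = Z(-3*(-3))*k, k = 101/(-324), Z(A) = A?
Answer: -4/125 ≈ -0.032000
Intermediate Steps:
k = -101/324 (k = 101*(-1/324) = -101/324 ≈ -0.31173)
X = 101/4 (X = -9*(-3*(-3))*(-101)/324 = -81*(-101)/324 = -9*(-101/36) = 101/4 ≈ 25.250)
M = -125/4 (M = -6 - 1*101/4 = -6 - 101/4 = -125/4 ≈ -31.250)
1/M = 1/(-125/4) = -4/125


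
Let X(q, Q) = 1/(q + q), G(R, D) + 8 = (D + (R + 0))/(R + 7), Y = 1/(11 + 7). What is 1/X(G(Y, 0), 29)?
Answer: -2030/127 ≈ -15.984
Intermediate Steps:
Y = 1/18 ≈ 0.055556
G(R, D) = -8 + (D + R)/(7 + R) (G(R, D) = -8 + (D + (R + 0))/(R + 7) = -8 + (D + R)/(7 + R))
X(q, Q) = 1/(2*q)
1/X(G(Y, 0), 29) = 1/(1/(2*(((-56 + 0 - 7*1/18)/(7 + 1/18))))) = 1/(1/(2*(((-56 + 0 - 7/18)/(127/18))))) = 1/(1/(2*(((18/127)*(-1015/18))))) = 1/(1/(2*(-1015/127))) = 1/((½)*(-127/1015)) = 1/(-127/2030) = -2030/127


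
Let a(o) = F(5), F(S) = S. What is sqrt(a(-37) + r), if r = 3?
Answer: 2*sqrt(2) ≈ 2.8284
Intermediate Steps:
a(o) = 5
sqrt(a(-37) + r) = sqrt(5 + 3) = sqrt(8) = 2*sqrt(2)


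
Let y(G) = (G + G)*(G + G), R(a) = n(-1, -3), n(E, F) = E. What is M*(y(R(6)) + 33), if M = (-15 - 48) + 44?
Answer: -703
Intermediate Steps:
R(a) = -1
y(G) = 4*G**2 (y(G) = (2*G)*(2*G) = 4*G**2)
M = -19 (M = -63 + 44 = -19)
M*(y(R(6)) + 33) = -19*(4*(-1)**2 + 33) = -19*(4*1 + 33) = -19*(4 + 33) = -19*37 = -703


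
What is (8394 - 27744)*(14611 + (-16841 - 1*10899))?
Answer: 254046150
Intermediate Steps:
(8394 - 27744)*(14611 + (-16841 - 1*10899)) = -19350*(14611 + (-16841 - 10899)) = -19350*(14611 - 27740) = -19350*(-13129) = 254046150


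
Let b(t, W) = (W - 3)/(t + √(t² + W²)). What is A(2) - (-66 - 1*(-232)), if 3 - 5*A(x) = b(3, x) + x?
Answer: -3319/20 + √13/20 ≈ -165.77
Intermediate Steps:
b(t, W) = (-3 + W)/(t + √(W² + t²))
A(x) = ⅗ - x/5 - (-3 + x)/(5*(3 + √(9 + x²))) (A(x) = ⅗ - ((-3 + x)/(3 + √(x² + 3²)) + x)/5 = ⅗ - ((-3 + x)/(3 + √(x² + 9)) + x)/5 = ⅗ - ((-3 + x)/(3 + √(9 + x²)) + x)/5 = ⅗ - (x + (-3 + x)/(3 + √(9 + x²)))/5 = ⅗ + (-x/5 - (-3 + x)/(5*(3 + √(9 + x²)))) = ⅗ - x/5 - (-3 + x)/(5*(3 + √(9 + x²))))
A(2) - (-66 - 1*(-232)) = (3 - 1*2 + (3 + √(9 + 2²))*(3 - 1*2))/(5*(3 + √(9 + 2²))) - (-66 - 1*(-232)) = (3 - 2 + (3 + √(9 + 4))*(3 - 2))/(5*(3 + √(9 + 4))) - (-66 + 232) = (3 - 2 + (3 + √13)*1)/(5*(3 + √13)) - 1*166 = (3 - 2 + (3 + √13))/(5*(3 + √13)) - 166 = (4 + √13)/(5*(3 + √13)) - 166 = -166 + (4 + √13)/(5*(3 + √13))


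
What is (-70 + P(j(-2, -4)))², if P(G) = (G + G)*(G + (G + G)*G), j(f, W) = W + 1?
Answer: 25600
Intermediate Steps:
j(f, W) = 1 + W
P(G) = 2*G*(G + 2*G²) (P(G) = (2*G)*(G + (2*G)*G) = (2*G)*(G + 2*G²) = 2*G*(G + 2*G²))
(-70 + P(j(-2, -4)))² = (-70 + (1 - 4)²*(2 + 4*(1 - 4)))² = (-70 + (-3)²*(2 + 4*(-3)))² = (-70 + 9*(2 - 12))² = (-70 + 9*(-10))² = (-70 - 90)² = (-160)² = 25600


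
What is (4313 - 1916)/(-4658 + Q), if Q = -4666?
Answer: -799/3108 ≈ -0.25708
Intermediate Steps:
(4313 - 1916)/(-4658 + Q) = (4313 - 1916)/(-4658 - 4666) = 2397/(-9324) = 2397*(-1/9324) = -799/3108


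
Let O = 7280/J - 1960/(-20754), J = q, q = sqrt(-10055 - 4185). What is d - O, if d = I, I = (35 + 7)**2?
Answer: 18304048/10377 + 182*I*sqrt(890)/89 ≈ 1763.9 + 61.007*I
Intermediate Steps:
q = 4*I*sqrt(890) (q = sqrt(-14240) = 4*I*sqrt(890) ≈ 119.33*I)
J = 4*I*sqrt(890) ≈ 119.33*I
I = 1764 (I = 42**2 = 1764)
d = 1764
O = 980/10377 - 182*I*sqrt(890)/89 (O = 7280/((4*I*sqrt(890))) - 1960/(-20754) = 7280*(-I*sqrt(890)/3560) - 1960*(-1/20754) = -182*I*sqrt(890)/89 + 980/10377 = 980/10377 - 182*I*sqrt(890)/89 ≈ 0.09444 - 61.007*I)
d - O = 1764 - (980/10377 - 182*I*sqrt(890)/89) = 1764 + (-980/10377 + 182*I*sqrt(890)/89) = 18304048/10377 + 182*I*sqrt(890)/89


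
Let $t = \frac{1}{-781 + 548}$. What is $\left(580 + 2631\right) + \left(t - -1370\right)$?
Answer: $\frac{1067372}{233} \approx 4581.0$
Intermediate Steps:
$t = - \frac{1}{233}$ ($t = \frac{1}{-233} = - \frac{1}{233} \approx -0.0042918$)
$\left(580 + 2631\right) + \left(t - -1370\right) = \left(580 + 2631\right) - - \frac{319209}{233} = 3211 + \left(- \frac{1}{233} + 1370\right) = 3211 + \frac{319209}{233} = \frac{1067372}{233}$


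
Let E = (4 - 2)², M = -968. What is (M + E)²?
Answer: 929296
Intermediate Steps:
E = 4 (E = 2² = 4)
(M + E)² = (-968 + 4)² = (-964)² = 929296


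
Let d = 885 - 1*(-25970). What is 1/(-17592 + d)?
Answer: 1/9263 ≈ 0.00010796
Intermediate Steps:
d = 26855 (d = 885 + 25970 = 26855)
1/(-17592 + d) = 1/(-17592 + 26855) = 1/9263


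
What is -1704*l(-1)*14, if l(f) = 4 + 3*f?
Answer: -23856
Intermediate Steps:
-1704*l(-1)*14 = -1704*(4 + 3*(-1))*14 = -1704*(4 - 3)*14 = -1704*14 = -23856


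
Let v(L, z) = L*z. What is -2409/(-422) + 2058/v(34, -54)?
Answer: 148102/32283 ≈ 4.5876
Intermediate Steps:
-2409/(-422) + 2058/v(34, -54) = -2409/(-422) + 2058/((34*(-54))) = -2409*(-1/422) + 2058/(-1836) = 2409/422 + 2058*(-1/1836) = 2409/422 - 343/306 = 148102/32283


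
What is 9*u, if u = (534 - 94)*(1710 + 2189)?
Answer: 15440040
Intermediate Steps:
u = 1715560 (u = 440*3899 = 1715560)
9*u = 9*1715560 = 15440040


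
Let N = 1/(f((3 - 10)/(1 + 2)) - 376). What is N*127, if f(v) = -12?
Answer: -127/388 ≈ -0.32732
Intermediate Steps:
N = -1/388 (N = 1/(-12 - 376) = 1/(-388) = -1/388 ≈ -0.0025773)
N*127 = -1/388*127 = -127/388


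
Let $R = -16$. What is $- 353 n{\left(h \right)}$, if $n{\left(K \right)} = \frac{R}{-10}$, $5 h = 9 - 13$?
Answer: $- \frac{2824}{5} \approx -564.8$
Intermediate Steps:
$h = - \frac{4}{5}$ ($h = \frac{9 - 13}{5} = \frac{1}{5} \left(-4\right) = - \frac{4}{5} \approx -0.8$)
$n{\left(K \right)} = \frac{8}{5}$ ($n{\left(K \right)} = - \frac{16}{-10} = \left(-16\right) \left(- \frac{1}{10}\right) = \frac{8}{5}$)
$- 353 n{\left(h \right)} = \left(-353\right) \frac{8}{5} = - \frac{2824}{5}$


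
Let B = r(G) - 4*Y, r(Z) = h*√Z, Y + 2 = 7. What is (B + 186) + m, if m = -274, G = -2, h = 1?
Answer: -108 + I*√2 ≈ -108.0 + 1.4142*I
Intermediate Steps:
Y = 5 (Y = -2 + 7 = 5)
r(Z) = √Z (r(Z) = 1*√Z = √Z)
B = -20 + I*√2 (B = √(-2) - 4*5 = I*√2 - 20 = -20 + I*√2 ≈ -20.0 + 1.4142*I)
(B + 186) + m = ((-20 + I*√2) + 186) - 274 = (166 + I*√2) - 274 = -108 + I*√2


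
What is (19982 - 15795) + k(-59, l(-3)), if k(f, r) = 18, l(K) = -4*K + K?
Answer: 4205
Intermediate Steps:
l(K) = -3*K
(19982 - 15795) + k(-59, l(-3)) = (19982 - 15795) + 18 = 4187 + 18 = 4205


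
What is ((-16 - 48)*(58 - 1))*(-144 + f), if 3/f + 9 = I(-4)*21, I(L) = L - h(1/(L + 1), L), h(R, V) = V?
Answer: 526528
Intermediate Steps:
I(L) = 0 (I(L) = L - L = 0)
f = -⅓ (f = 3/(-9 + 0*21) = 3/(-9 + 0) = 3/(-9) = 3*(-⅑) = -⅓ ≈ -0.33333)
((-16 - 48)*(58 - 1))*(-144 + f) = ((-16 - 48)*(58 - 1))*(-144 - ⅓) = -64*57*(-433/3) = -3648*(-433/3) = 526528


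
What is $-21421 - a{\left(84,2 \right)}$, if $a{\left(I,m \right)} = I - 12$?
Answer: $-21493$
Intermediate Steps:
$a{\left(I,m \right)} = -12 + I$ ($a{\left(I,m \right)} = I - 12 = -12 + I$)
$-21421 - a{\left(84,2 \right)} = -21421 - \left(-12 + 84\right) = -21421 - 72 = -21493$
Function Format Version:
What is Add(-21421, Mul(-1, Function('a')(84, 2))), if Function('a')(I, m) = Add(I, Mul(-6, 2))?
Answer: -21493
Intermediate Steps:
Function('a')(I, m) = Add(-12, I) (Function('a')(I, m) = Add(I, -12) = Add(-12, I))
Add(-21421, Mul(-1, Function('a')(84, 2))) = Add(-21421, Mul(-1, Add(-12, 84))) = Add(-21421, Mul(-1, 72)) = Add(-21421, -72) = -21493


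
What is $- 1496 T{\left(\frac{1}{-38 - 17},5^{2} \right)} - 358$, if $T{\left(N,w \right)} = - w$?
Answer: $37042$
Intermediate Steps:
$- 1496 T{\left(\frac{1}{-38 - 17},5^{2} \right)} - 358 = - 1496 \left(- 5^{2}\right) - 358 = - 1496 \left(\left(-1\right) 25\right) - 358 = \left(-1496\right) \left(-25\right) - 358 = 37400 - 358 = 37042$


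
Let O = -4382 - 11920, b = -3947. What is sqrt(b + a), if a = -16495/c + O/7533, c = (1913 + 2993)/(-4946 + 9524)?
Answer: 2*I*sqrt(2264803385373661)/684387 ≈ 139.07*I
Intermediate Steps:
O = -16302
c = 2453/2289 (c = 4906/4578 = 4906*(1/4578) = 2453/2289 ≈ 1.0716)
a = -94821294707/6159483 (a = -16495/2453/2289 - 16302/7533 = -16495*2289/2453 - 16302*1/7533 = -37757055/2453 - 5434/2511 = -94821294707/6159483 ≈ -15394.)
sqrt(b + a) = sqrt(-3947 - 94821294707/6159483) = sqrt(-119132774108/6159483) = 2*I*sqrt(2264803385373661)/684387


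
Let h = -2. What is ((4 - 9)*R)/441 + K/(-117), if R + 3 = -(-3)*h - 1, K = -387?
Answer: 19613/5733 ≈ 3.4211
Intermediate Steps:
R = -10 (R = -3 + (-(-3)*(-2) - 1) = -3 + (-1*6 - 1) = -3 + (-6 - 1) = -3 - 7 = -10)
((4 - 9)*R)/441 + K/(-117) = ((4 - 9)*(-10))/441 - 387/(-117) = -5*(-10)*(1/441) - 387*(-1/117) = 50*(1/441) + 43/13 = 50/441 + 43/13 = 19613/5733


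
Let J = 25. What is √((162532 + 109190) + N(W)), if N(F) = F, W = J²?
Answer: √272347 ≈ 521.87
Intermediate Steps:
W = 625 (W = 25² = 625)
√((162532 + 109190) + N(W)) = √((162532 + 109190) + 625) = √(271722 + 625) = √272347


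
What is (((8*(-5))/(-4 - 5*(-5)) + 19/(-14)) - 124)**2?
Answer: 28569025/1764 ≈ 16196.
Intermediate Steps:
(((8*(-5))/(-4 - 5*(-5)) + 19/(-14)) - 124)**2 = ((-40/(-4 + 25) + 19*(-1/14)) - 124)**2 = ((-40/21 - 19/14) - 124)**2 = (-137/42 - 124)**2 = (-5345/42)**2 = 28569025/1764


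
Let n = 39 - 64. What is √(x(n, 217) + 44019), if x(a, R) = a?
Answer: √43994 ≈ 209.75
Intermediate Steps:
n = -25
√(x(n, 217) + 44019) = √(-25 + 44019) = √43994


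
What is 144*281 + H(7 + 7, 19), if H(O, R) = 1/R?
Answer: 768817/19 ≈ 40464.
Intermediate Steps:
144*281 + H(7 + 7, 19) = 144*281 + 1/19 = 40464 + 1/19 = 768817/19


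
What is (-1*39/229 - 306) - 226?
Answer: -121867/229 ≈ -532.17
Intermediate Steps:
(-1*39/229 - 306) - 226 = (-39*1/229 - 306) - 226 = (-39/229 - 306) - 226 = -70113/229 - 226 = -121867/229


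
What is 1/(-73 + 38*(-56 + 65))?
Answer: 1/269 ≈ 0.0037175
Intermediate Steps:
1/(-73 + 38*(-56 + 65)) = 1/(-73 + 38*9) = 1/(-73 + 342) = 1/269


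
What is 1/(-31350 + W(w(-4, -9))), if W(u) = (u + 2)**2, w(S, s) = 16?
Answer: -1/31026 ≈ -3.2231e-5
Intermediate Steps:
W(u) = (2 + u)**2
1/(-31350 + W(w(-4, -9))) = 1/(-31350 + (2 + 16)**2) = 1/(-31350 + 18**2) = 1/(-31350 + 324) = 1/(-31026) = -1/31026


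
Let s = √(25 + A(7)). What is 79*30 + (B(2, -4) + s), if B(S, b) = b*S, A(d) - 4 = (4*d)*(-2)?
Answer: 2362 + 3*I*√3 ≈ 2362.0 + 5.1962*I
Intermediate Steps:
A(d) = 4 - 8*d (A(d) = 4 + (4*d)*(-2) = 4 - 8*d)
s = 3*I*√3 (s = √(25 + (4 - 8*7)) = √(25 + (4 - 56)) = √(25 - 52) = √(-27) = 3*I*√3 ≈ 5.1962*I)
B(S, b) = S*b
79*30 + (B(2, -4) + s) = 79*30 + (2*(-4) + 3*I*√3) = 2370 + (-8 + 3*I*√3) = 2362 + 3*I*√3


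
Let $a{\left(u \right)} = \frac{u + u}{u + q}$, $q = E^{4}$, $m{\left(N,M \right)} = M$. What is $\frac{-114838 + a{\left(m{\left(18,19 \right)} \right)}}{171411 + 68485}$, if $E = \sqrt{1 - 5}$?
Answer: $- \frac{1004823}{2099090} \approx -0.47869$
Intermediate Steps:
$E = 2 i$ ($E = \sqrt{-4} = 2 i \approx 2.0 i$)
$q = 16$ ($q = \left(2 i\right)^{4} = 16$)
$a{\left(u \right)} = \frac{2 u}{16 + u}$ ($a{\left(u \right)} = \frac{u + u}{u + 16} = \frac{2 u}{16 + u}$)
$\frac{-114838 + a{\left(m{\left(18,19 \right)} \right)}}{171411 + 68485} = \frac{-114838 + 2 \cdot 19 \frac{1}{16 + 19}}{171411 + 68485} = \frac{-114838 + 2 \cdot 19 \cdot \frac{1}{35}}{239896} = \left(-114838 + 2 \cdot 19 \cdot \frac{1}{35}\right) \frac{1}{239896} = \left(-114838 + \frac{38}{35}\right) \frac{1}{239896} = \left(- \frac{4019292}{35}\right) \frac{1}{239896} = - \frac{1004823}{2099090}$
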